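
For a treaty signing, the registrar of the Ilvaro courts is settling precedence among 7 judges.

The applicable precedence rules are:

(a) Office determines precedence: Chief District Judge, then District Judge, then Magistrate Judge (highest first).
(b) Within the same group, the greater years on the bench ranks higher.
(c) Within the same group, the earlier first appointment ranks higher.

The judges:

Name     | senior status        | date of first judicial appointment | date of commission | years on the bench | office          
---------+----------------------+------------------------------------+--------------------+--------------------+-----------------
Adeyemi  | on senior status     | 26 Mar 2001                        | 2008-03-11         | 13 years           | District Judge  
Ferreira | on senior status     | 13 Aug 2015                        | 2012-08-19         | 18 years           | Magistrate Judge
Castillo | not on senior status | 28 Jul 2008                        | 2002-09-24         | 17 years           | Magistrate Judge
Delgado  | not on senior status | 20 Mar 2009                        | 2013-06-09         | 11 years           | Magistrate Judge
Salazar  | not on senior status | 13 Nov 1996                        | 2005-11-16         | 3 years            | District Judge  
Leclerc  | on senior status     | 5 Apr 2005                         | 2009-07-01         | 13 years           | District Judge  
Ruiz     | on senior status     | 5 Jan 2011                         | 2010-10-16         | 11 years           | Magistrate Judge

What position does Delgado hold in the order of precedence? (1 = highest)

6

By office: Adeyemi, Leclerc and Salazar (District Judge); then Ferreira, Castillo, Delgado and Ruiz (Magistrate Judge).
Among Adeyemi, Leclerc and Salazar, by years on the bench (higher first): Adeyemi and Leclerc (13 years) before Salazar (3 years).
Among Adeyemi and Leclerc, by date of first judicial appointment (earlier first): Adeyemi (26 Mar 2001) before Leclerc (5 Apr 2005).
Among Ferreira, Castillo, Delgado and Ruiz, by years on the bench (higher first): Ferreira (18 years) before Castillo (17 years) before Delgado and Ruiz (11 years).
Among Delgado and Ruiz, by date of first judicial appointment (earlier first): Delgado (20 Mar 2009) before Ruiz (5 Jan 2011).
Order: Adeyemi, Leclerc, Salazar, Ferreira, Castillo, Delgado, Ruiz. So position 6.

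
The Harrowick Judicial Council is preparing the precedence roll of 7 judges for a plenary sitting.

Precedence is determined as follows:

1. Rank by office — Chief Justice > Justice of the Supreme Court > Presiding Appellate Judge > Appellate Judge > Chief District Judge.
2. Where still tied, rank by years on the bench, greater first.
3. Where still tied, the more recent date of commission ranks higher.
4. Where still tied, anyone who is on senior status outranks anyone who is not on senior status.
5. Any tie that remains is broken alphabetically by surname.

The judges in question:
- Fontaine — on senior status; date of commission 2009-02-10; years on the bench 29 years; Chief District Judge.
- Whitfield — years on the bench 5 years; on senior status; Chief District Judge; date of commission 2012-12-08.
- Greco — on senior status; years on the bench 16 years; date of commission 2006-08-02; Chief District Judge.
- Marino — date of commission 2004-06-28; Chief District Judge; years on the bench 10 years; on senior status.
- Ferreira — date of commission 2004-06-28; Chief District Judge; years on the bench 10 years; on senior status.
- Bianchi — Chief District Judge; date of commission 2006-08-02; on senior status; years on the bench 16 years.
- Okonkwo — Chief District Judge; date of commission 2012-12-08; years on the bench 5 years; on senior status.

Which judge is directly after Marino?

By office: Fontaine, Bianchi, Greco, Ferreira, Marino, Okonkwo and Whitfield (Chief District Judge).
Among Fontaine, Bianchi, Greco, Ferreira, Marino, Okonkwo and Whitfield, by years on the bench (higher first): Fontaine (29 years) before Bianchi and Greco (16 years) before Ferreira and Marino (10 years) before Okonkwo and Whitfield (5 years).
Bianchi and Greco both have date of commission 2006-08-02, so the next rule applies.
Bianchi and Greco are each on senior status, so the next rule applies.
Among Bianchi and Greco, alphabetically by surname: Bianchi before Greco.
Ferreira and Marino both have date of commission 2004-06-28, so the next rule applies.
Ferreira and Marino are each on senior status, so the next rule applies.
Among Ferreira and Marino, alphabetically by surname: Ferreira before Marino.
Okonkwo and Whitfield both have date of commission 2012-12-08, so the next rule applies.
Okonkwo and Whitfield are each on senior status, so the next rule applies.
Among Okonkwo and Whitfield, alphabetically by surname: Okonkwo before Whitfield.
Order: Fontaine, Bianchi, Greco, Ferreira, Marino, Okonkwo, Whitfield.

Okonkwo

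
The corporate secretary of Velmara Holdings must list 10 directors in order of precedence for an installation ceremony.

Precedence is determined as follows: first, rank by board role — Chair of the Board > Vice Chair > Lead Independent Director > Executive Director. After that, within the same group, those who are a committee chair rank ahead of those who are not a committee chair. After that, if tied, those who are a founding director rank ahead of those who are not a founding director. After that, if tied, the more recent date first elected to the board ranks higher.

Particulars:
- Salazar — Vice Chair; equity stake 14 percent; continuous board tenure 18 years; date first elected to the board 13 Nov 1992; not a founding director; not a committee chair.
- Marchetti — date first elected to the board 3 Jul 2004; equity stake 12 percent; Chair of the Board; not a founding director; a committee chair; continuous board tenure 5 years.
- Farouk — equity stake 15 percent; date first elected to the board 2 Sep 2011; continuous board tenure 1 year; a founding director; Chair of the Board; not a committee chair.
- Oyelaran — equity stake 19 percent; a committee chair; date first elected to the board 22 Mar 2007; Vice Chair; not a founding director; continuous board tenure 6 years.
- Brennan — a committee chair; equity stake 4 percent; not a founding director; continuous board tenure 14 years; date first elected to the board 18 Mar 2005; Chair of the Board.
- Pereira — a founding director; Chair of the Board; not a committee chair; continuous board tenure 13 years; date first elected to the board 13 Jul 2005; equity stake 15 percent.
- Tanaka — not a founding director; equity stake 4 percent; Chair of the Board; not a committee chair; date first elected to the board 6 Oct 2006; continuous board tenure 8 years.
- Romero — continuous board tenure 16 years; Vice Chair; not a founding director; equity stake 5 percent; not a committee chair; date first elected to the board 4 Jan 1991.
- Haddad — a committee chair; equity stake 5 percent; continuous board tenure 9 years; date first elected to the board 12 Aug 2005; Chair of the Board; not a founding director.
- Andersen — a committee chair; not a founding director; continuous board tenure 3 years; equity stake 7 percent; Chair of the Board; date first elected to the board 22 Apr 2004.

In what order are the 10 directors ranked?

Haddad, Brennan, Marchetti, Andersen, Farouk, Pereira, Tanaka, Oyelaran, Salazar, Romero

By board role: Haddad, Brennan, Marchetti, Andersen, Farouk, Pereira and Tanaka (Chair of the Board); then Oyelaran, Salazar and Romero (Vice Chair).
Among Haddad, Brennan, Marchetti, Andersen, Farouk, Pereira and Tanaka, a committee chair before not a committee chair: Haddad, Brennan, Marchetti and Andersen (a committee chair) before Farouk, Pereira and Tanaka (not a committee chair).
Haddad, Brennan, Marchetti and Andersen are each not a founding director, so the next rule applies.
Among Haddad, Brennan, Marchetti and Andersen, by date first elected to the board (later first): Haddad (12 Aug 2005) before Brennan (18 Mar 2005) before Marchetti (3 Jul 2004) before Andersen (22 Apr 2004).
Among Farouk, Pereira and Tanaka, a founding director before not a founding director: Farouk and Pereira (a founding director) before Tanaka (not a founding director).
Among Farouk and Pereira, by date first elected to the board (later first): Farouk (2 Sep 2011) before Pereira (13 Jul 2005).
Among Oyelaran, Salazar and Romero, a committee chair before not a committee chair: Oyelaran (a committee chair) before Salazar and Romero (not a committee chair).
Salazar and Romero are each not a founding director, so the next rule applies.
Among Salazar and Romero, by date first elected to the board (later first): Salazar (13 Nov 1992) before Romero (4 Jan 1991).
Full order: Haddad, Brennan, Marchetti, Andersen, Farouk, Pereira, Tanaka, Oyelaran, Salazar, Romero.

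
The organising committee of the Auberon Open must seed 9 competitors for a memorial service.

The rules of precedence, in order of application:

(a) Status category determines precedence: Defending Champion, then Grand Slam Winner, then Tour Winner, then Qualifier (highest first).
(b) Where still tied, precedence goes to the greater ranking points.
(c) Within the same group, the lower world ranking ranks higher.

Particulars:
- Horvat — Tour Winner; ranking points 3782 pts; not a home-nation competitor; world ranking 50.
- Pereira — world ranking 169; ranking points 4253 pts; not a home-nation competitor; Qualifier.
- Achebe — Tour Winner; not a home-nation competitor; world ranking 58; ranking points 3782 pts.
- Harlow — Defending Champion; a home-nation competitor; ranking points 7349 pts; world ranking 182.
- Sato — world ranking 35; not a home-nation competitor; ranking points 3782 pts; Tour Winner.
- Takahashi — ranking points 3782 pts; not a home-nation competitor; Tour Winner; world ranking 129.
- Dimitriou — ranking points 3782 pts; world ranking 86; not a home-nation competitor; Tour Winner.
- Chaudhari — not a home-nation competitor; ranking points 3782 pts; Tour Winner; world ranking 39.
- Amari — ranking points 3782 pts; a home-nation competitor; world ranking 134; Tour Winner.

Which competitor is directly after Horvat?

Achebe

By status category: Harlow (Defending Champion); then Sato, Chaudhari, Horvat, Achebe, Dimitriou, Takahashi and Amari (Tour Winner); then Pereira (Qualifier).
Sato, Chaudhari, Horvat, Achebe, Dimitriou, Takahashi and Amari all have ranking points 3782 pts, so the next rule applies.
Among Sato, Chaudhari, Horvat, Achebe, Dimitriou, Takahashi and Amari, by world ranking (lower first): Sato (35) before Chaudhari (39) before Horvat (50) before Achebe (58) before Dimitriou (86) before Takahashi (129) before Amari (134).
Order: Harlow, Sato, Chaudhari, Horvat, Achebe, Dimitriou, Takahashi, Amari, Pereira.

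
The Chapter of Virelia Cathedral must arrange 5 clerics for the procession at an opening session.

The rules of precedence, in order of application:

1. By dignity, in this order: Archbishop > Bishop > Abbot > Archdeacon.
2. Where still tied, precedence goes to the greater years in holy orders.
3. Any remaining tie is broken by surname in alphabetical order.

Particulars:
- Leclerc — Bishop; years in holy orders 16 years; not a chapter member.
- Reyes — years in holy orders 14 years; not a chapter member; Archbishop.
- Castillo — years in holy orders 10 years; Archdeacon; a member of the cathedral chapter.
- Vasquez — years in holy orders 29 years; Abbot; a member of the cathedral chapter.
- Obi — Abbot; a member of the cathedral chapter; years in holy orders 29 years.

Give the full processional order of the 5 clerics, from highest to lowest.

By dignity: Reyes (Archbishop); then Leclerc (Bishop); then Obi and Vasquez (Abbot); then Castillo (Archdeacon).
Obi and Vasquez both have years in holy orders 29 years, so the next rule applies.
Among Obi and Vasquez, alphabetically by surname: Obi before Vasquez.
Full order: Reyes, Leclerc, Obi, Vasquez, Castillo.

Reyes, Leclerc, Obi, Vasquez, Castillo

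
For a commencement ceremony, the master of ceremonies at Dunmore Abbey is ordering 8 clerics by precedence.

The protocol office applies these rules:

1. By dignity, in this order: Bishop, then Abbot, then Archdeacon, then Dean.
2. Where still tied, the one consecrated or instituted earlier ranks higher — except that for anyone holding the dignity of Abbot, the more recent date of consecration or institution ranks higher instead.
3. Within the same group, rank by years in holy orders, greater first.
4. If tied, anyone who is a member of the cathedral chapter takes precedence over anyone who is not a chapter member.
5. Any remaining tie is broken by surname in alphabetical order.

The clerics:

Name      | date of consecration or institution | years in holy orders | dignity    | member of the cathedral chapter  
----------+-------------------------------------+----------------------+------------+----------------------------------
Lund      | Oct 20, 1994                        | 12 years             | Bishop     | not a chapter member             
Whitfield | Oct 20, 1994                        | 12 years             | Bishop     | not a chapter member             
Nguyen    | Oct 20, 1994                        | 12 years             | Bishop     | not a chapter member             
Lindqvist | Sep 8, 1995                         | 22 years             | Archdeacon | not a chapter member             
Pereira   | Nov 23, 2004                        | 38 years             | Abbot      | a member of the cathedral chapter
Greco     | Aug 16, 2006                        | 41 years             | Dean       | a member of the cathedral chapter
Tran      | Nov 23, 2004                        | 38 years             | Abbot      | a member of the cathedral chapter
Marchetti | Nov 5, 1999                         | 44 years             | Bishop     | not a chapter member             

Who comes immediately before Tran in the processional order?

By dignity: Lund, Nguyen, Whitfield and Marchetti (Bishop); then Pereira and Tran (Abbot); then Lindqvist (Archdeacon); then Greco (Dean).
Among Lund, Nguyen, Whitfield and Marchetti, by date of consecration or institution (earlier first): Lund, Nguyen and Whitfield (Oct 20, 1994) before Marchetti (Nov 5, 1999).
Lund, Nguyen and Whitfield all have years in holy orders 12 years, so the next rule applies.
Lund, Nguyen and Whitfield are each not a chapter member, so the next rule applies.
Among Lund, Nguyen and Whitfield, alphabetically by surname: Lund before Nguyen before Whitfield.
Pereira and Tran both have date of consecration or institution Nov 23, 2004, so the next rule applies.
Pereira and Tran both have years in holy orders 38 years, so the next rule applies.
Pereira and Tran are each a member of the cathedral chapter, so the next rule applies.
Among Pereira and Tran, alphabetically by surname: Pereira before Tran.
Order: Lund, Nguyen, Whitfield, Marchetti, Pereira, Tran, Lindqvist, Greco.

Pereira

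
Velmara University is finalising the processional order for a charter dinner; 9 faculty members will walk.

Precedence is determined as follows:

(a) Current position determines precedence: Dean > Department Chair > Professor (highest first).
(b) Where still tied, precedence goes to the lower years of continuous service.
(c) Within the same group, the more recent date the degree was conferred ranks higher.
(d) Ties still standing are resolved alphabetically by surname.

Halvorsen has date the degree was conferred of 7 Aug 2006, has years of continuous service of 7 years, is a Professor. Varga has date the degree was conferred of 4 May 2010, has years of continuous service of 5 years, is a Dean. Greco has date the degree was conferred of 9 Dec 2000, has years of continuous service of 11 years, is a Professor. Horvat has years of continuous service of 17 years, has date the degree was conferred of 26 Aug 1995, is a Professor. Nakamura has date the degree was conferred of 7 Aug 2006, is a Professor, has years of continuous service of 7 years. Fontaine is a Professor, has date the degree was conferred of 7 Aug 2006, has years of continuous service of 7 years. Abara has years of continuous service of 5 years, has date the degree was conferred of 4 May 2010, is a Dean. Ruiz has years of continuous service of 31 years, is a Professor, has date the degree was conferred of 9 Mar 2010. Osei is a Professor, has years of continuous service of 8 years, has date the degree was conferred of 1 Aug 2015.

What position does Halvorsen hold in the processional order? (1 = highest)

By current position: Abara and Varga (Dean); then Fontaine, Halvorsen, Nakamura, Osei, Greco, Horvat and Ruiz (Professor).
Abara and Varga both have years of continuous service 5 years, so the next rule applies.
Abara and Varga both have date the degree was conferred 4 May 2010, so the next rule applies.
Among Abara and Varga, alphabetically by surname: Abara before Varga.
Among Fontaine, Halvorsen, Nakamura, Osei, Greco, Horvat and Ruiz, by years of continuous service (lower first): Fontaine, Halvorsen and Nakamura (7 years) before Osei (8 years) before Greco (11 years) before Horvat (17 years) before Ruiz (31 years).
Fontaine, Halvorsen and Nakamura all have date the degree was conferred 7 Aug 2006, so the next rule applies.
Among Fontaine, Halvorsen and Nakamura, alphabetically by surname: Fontaine before Halvorsen before Nakamura.
Order: Abara, Varga, Fontaine, Halvorsen, Nakamura, Osei, Greco, Horvat, Ruiz. So position 4.

4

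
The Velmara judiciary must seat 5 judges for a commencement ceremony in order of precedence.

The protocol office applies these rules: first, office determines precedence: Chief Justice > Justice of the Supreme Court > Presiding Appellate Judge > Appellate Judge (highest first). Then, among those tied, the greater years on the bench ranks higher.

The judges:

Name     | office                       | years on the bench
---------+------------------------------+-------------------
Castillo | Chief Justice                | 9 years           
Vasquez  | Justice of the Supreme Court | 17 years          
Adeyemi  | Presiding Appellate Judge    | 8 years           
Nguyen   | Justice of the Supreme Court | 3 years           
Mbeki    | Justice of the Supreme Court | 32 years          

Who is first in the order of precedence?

Castillo

By office: Castillo (Chief Justice); then Mbeki, Vasquez and Nguyen (Justice of the Supreme Court); then Adeyemi (Presiding Appellate Judge).
Among Mbeki, Vasquez and Nguyen, by years on the bench (higher first): Mbeki (32 years) before Vasquez (17 years) before Nguyen (3 years).
Order: Castillo, Mbeki, Vasquez, Nguyen, Adeyemi.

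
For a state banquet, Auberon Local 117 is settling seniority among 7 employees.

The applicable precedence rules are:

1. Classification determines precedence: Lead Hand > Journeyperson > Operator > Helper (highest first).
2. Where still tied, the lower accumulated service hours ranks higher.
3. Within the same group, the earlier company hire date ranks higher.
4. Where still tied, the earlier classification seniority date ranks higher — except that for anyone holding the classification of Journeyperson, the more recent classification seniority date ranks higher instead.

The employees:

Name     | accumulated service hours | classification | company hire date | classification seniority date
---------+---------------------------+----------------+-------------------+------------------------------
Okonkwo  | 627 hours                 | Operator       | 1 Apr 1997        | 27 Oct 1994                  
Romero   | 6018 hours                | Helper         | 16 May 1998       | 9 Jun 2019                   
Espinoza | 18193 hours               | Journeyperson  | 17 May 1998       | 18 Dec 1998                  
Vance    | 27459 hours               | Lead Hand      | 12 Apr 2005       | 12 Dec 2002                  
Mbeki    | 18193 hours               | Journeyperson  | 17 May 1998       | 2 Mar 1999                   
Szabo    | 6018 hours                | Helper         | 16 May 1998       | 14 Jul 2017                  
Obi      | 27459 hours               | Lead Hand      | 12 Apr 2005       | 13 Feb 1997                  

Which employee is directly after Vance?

By classification: Obi and Vance (Lead Hand); then Mbeki and Espinoza (Journeyperson); then Okonkwo (Operator); then Szabo and Romero (Helper).
Obi and Vance both have accumulated service hours 27459 hours, so the next rule applies.
Obi and Vance both have company hire date 12 Apr 2005, so the next rule applies.
Among Obi and Vance, by classification seniority date (earlier first): Obi (13 Feb 1997) before Vance (12 Dec 2002).
Mbeki and Espinoza both have accumulated service hours 18193 hours, so the next rule applies.
Mbeki and Espinoza both have company hire date 17 May 1998, so the next rule applies.
Among Mbeki and Espinoza, by classification seniority date (later first) (reversed rule for this group): Mbeki (2 Mar 1999) before Espinoza (18 Dec 1998).
Szabo and Romero both have accumulated service hours 6018 hours, so the next rule applies.
Szabo and Romero both have company hire date 16 May 1998, so the next rule applies.
Among Szabo and Romero, by classification seniority date (earlier first): Szabo (14 Jul 2017) before Romero (9 Jun 2019).
Order: Obi, Vance, Mbeki, Espinoza, Okonkwo, Szabo, Romero.

Mbeki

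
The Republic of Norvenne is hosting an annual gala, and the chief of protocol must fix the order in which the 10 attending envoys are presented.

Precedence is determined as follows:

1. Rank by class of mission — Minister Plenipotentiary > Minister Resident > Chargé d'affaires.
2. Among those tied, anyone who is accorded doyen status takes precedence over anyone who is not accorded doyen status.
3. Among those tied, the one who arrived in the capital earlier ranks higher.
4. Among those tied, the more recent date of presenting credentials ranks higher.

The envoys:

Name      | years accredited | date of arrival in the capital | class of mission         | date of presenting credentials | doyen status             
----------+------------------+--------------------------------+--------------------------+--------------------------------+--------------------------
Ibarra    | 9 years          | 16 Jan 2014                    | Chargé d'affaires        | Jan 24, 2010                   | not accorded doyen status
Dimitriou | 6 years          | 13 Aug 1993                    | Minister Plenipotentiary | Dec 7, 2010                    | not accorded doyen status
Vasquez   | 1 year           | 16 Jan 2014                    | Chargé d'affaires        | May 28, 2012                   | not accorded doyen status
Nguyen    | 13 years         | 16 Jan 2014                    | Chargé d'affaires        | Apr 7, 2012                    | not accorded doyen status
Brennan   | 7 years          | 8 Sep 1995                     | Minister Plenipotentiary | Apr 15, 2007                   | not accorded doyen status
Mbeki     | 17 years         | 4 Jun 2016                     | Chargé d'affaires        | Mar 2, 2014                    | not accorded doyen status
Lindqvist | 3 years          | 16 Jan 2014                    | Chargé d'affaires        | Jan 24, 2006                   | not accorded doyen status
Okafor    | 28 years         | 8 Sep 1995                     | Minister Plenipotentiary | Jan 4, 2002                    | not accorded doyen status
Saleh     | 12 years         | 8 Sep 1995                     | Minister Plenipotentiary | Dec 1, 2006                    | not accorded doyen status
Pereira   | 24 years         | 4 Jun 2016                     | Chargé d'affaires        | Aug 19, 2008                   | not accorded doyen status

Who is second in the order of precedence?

Brennan

By class of mission: Dimitriou, Brennan, Saleh and Okafor (Minister Plenipotentiary); then Vasquez, Nguyen, Ibarra, Lindqvist, Mbeki and Pereira (Chargé d'affaires).
Dimitriou, Brennan, Saleh and Okafor are each not accorded doyen status, so the next rule applies.
Among Dimitriou, Brennan, Saleh and Okafor, by date of arrival in the capital (earlier first): Dimitriou (13 Aug 1993) before Brennan, Saleh and Okafor (8 Sep 1995).
Among Brennan, Saleh and Okafor, by date of presenting credentials (later first): Brennan (Apr 15, 2007) before Saleh (Dec 1, 2006) before Okafor (Jan 4, 2002).
Vasquez, Nguyen, Ibarra, Lindqvist, Mbeki and Pereira are each not accorded doyen status, so the next rule applies.
Among Vasquez, Nguyen, Ibarra, Lindqvist, Mbeki and Pereira, by date of arrival in the capital (earlier first): Vasquez, Nguyen, Ibarra and Lindqvist (16 Jan 2014) before Mbeki and Pereira (4 Jun 2016).
Among Vasquez, Nguyen, Ibarra and Lindqvist, by date of presenting credentials (later first): Vasquez (May 28, 2012) before Nguyen (Apr 7, 2012) before Ibarra (Jan 24, 2010) before Lindqvist (Jan 24, 2006).
Among Mbeki and Pereira, by date of presenting credentials (later first): Mbeki (Mar 2, 2014) before Pereira (Aug 19, 2008).
Order: Dimitriou, Brennan, Saleh, Okafor, Vasquez, Nguyen, Ibarra, Lindqvist, Mbeki, Pereira.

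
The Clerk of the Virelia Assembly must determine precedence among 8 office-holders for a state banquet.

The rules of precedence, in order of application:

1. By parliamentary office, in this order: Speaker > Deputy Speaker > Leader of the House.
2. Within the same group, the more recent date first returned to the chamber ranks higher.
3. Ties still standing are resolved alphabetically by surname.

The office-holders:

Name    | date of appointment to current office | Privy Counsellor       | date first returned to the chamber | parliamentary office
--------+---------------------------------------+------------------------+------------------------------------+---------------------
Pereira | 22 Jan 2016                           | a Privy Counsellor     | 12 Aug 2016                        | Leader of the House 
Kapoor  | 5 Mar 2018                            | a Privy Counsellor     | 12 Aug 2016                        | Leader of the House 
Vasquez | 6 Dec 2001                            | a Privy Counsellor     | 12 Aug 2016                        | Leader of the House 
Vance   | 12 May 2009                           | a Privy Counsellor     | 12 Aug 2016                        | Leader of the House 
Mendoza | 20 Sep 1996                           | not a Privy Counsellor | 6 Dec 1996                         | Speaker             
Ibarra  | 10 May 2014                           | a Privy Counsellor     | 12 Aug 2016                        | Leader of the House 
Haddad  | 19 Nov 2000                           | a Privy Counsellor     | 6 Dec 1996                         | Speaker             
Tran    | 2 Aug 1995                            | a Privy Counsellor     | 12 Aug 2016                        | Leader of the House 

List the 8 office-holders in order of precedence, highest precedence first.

By parliamentary office: Haddad and Mendoza (Speaker); then Ibarra, Kapoor, Pereira, Tran, Vance and Vasquez (Leader of the House).
Haddad and Mendoza both have date first returned to the chamber 6 Dec 1996, so the next rule applies.
Among Haddad and Mendoza, alphabetically by surname: Haddad before Mendoza.
Ibarra, Kapoor, Pereira, Tran, Vance and Vasquez all have date first returned to the chamber 12 Aug 2016, so the next rule applies.
Among Ibarra, Kapoor, Pereira, Tran, Vance and Vasquez, alphabetically by surname: Ibarra before Kapoor before Pereira before Tran before Vance before Vasquez.
Full order: Haddad, Mendoza, Ibarra, Kapoor, Pereira, Tran, Vance, Vasquez.

Haddad, Mendoza, Ibarra, Kapoor, Pereira, Tran, Vance, Vasquez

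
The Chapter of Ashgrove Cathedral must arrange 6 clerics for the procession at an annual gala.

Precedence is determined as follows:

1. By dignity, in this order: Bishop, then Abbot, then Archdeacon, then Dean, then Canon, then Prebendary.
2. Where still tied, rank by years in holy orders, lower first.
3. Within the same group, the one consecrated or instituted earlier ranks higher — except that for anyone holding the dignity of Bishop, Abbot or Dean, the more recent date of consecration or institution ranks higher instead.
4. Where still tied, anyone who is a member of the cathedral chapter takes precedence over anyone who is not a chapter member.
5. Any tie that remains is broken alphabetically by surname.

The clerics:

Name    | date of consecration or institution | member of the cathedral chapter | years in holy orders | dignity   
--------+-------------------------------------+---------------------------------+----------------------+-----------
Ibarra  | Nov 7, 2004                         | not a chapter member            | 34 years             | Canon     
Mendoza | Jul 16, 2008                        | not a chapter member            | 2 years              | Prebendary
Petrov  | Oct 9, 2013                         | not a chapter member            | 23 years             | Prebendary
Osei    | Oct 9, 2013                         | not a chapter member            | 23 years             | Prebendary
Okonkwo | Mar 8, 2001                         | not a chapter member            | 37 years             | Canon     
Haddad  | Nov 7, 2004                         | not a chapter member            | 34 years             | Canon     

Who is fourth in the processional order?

By dignity: Haddad, Ibarra and Okonkwo (Canon); then Mendoza, Osei and Petrov (Prebendary).
Among Haddad, Ibarra and Okonkwo, by years in holy orders (lower first): Haddad and Ibarra (34 years) before Okonkwo (37 years).
Haddad and Ibarra both have date of consecration or institution Nov 7, 2004, so the next rule applies.
Haddad and Ibarra are each not a chapter member, so the next rule applies.
Among Haddad and Ibarra, alphabetically by surname: Haddad before Ibarra.
Among Mendoza, Osei and Petrov, by years in holy orders (lower first): Mendoza (2 years) before Osei and Petrov (23 years).
Osei and Petrov both have date of consecration or institution Oct 9, 2013, so the next rule applies.
Osei and Petrov are each not a chapter member, so the next rule applies.
Among Osei and Petrov, alphabetically by surname: Osei before Petrov.
Order: Haddad, Ibarra, Okonkwo, Mendoza, Osei, Petrov.

Mendoza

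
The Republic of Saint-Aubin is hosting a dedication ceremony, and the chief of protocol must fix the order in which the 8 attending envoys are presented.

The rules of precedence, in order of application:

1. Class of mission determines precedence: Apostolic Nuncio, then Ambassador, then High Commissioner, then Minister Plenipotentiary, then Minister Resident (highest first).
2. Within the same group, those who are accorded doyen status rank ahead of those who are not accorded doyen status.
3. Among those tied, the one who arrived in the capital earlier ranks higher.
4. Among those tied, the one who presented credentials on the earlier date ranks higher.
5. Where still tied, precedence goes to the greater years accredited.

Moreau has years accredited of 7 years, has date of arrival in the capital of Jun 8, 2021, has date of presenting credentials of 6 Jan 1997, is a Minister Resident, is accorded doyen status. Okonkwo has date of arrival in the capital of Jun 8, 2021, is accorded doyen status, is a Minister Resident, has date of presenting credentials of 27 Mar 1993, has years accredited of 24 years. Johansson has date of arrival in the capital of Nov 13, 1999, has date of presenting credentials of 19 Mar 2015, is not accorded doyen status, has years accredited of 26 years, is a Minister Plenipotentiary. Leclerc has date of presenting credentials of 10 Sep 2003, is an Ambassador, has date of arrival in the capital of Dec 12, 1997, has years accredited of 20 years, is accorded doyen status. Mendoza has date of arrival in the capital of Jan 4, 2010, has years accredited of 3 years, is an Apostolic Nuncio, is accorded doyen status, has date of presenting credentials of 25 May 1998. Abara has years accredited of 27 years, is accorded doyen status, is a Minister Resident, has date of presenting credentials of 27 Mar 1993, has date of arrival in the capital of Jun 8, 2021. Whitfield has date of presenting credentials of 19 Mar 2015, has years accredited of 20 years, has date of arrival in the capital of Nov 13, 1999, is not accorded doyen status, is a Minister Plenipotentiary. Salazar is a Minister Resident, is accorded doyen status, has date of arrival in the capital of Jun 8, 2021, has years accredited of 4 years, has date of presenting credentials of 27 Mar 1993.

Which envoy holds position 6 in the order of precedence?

By class of mission: Mendoza (Apostolic Nuncio); then Leclerc (Ambassador); then Johansson and Whitfield (Minister Plenipotentiary); then Abara, Okonkwo, Salazar and Moreau (Minister Resident).
Johansson and Whitfield are each not accorded doyen status, so the next rule applies.
Johansson and Whitfield both have date of arrival in the capital Nov 13, 1999, so the next rule applies.
Johansson and Whitfield both have date of presenting credentials 19 Mar 2015, so the next rule applies.
Among Johansson and Whitfield, by years accredited (higher first): Johansson (26 years) before Whitfield (20 years).
Abara, Okonkwo, Salazar and Moreau are each accorded doyen status, so the next rule applies.
Abara, Okonkwo, Salazar and Moreau all have date of arrival in the capital Jun 8, 2021, so the next rule applies.
Among Abara, Okonkwo, Salazar and Moreau, by date of presenting credentials (earlier first): Abara, Okonkwo and Salazar (27 Mar 1993) before Moreau (6 Jan 1997).
Among Abara, Okonkwo and Salazar, by years accredited (higher first): Abara (27 years) before Okonkwo (24 years) before Salazar (4 years).
Order: Mendoza, Leclerc, Johansson, Whitfield, Abara, Okonkwo, Salazar, Moreau.

Okonkwo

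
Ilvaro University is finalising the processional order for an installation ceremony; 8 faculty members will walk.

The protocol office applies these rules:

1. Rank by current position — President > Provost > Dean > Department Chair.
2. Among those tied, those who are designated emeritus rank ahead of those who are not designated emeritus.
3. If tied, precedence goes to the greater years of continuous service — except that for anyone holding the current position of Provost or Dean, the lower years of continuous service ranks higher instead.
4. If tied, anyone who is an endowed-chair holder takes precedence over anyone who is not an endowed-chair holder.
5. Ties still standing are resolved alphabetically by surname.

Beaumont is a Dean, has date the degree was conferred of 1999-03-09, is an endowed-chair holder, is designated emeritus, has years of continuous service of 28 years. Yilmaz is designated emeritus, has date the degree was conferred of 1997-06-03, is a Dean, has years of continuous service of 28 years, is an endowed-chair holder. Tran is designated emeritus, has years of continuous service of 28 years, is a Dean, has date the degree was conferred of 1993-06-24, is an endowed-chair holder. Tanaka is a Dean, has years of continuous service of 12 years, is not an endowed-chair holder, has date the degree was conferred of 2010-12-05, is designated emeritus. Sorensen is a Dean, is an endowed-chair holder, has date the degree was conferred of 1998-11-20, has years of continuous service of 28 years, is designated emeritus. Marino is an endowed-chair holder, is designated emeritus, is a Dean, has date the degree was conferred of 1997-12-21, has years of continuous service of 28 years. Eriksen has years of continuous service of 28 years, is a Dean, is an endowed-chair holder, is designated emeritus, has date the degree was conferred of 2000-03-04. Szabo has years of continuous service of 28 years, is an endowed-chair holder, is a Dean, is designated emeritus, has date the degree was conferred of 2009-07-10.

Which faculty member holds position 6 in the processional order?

By current position: Tanaka, Beaumont, Eriksen, Marino, Sorensen, Szabo, Tran and Yilmaz (Dean).
Tanaka, Beaumont, Eriksen, Marino, Sorensen, Szabo, Tran and Yilmaz are each designated emeritus, so the next rule applies.
Among Tanaka, Beaumont, Eriksen, Marino, Sorensen, Szabo, Tran and Yilmaz, by years of continuous service (lower first) (reversed rule for this group): Tanaka (12 years) before Beaumont, Eriksen, Marino, Sorensen, Szabo, Tran and Yilmaz (28 years).
Beaumont, Eriksen, Marino, Sorensen, Szabo, Tran and Yilmaz are each an endowed-chair holder, so the next rule applies.
Among Beaumont, Eriksen, Marino, Sorensen, Szabo, Tran and Yilmaz, alphabetically by surname: Beaumont before Eriksen before Marino before Sorensen before Szabo before Tran before Yilmaz.
Order: Tanaka, Beaumont, Eriksen, Marino, Sorensen, Szabo, Tran, Yilmaz.

Szabo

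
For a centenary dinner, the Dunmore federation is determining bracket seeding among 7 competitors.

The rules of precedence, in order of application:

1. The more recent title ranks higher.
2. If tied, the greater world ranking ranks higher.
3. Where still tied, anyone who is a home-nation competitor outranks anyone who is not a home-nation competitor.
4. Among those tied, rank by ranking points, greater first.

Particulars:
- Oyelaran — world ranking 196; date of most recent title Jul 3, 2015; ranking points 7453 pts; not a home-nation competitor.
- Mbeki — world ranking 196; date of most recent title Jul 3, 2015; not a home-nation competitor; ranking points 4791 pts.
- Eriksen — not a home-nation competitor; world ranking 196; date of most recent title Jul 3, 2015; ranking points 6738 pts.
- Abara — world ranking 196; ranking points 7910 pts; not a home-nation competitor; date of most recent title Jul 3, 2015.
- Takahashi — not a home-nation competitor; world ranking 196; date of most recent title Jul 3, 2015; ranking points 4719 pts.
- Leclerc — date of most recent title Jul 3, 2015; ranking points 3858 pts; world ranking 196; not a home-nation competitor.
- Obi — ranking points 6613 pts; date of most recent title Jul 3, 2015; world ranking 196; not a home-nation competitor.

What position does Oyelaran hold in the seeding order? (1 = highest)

2

By date of most recent title (later first): Abara, Oyelaran, Eriksen, Obi, Mbeki, Takahashi and Leclerc (each Jul 3, 2015).
Abara, Oyelaran, Eriksen, Obi, Mbeki, Takahashi and Leclerc all have world ranking 196, so the next rule applies.
Abara, Oyelaran, Eriksen, Obi, Mbeki, Takahashi and Leclerc are each not a home-nation competitor, so the next rule applies.
Among Abara, Oyelaran, Eriksen, Obi, Mbeki, Takahashi and Leclerc, by ranking points (higher first): Abara (7910 pts) before Oyelaran (7453 pts) before Eriksen (6738 pts) before Obi (6613 pts) before Mbeki (4791 pts) before Takahashi (4719 pts) before Leclerc (3858 pts).
Order: Abara, Oyelaran, Eriksen, Obi, Mbeki, Takahashi, Leclerc. So position 2.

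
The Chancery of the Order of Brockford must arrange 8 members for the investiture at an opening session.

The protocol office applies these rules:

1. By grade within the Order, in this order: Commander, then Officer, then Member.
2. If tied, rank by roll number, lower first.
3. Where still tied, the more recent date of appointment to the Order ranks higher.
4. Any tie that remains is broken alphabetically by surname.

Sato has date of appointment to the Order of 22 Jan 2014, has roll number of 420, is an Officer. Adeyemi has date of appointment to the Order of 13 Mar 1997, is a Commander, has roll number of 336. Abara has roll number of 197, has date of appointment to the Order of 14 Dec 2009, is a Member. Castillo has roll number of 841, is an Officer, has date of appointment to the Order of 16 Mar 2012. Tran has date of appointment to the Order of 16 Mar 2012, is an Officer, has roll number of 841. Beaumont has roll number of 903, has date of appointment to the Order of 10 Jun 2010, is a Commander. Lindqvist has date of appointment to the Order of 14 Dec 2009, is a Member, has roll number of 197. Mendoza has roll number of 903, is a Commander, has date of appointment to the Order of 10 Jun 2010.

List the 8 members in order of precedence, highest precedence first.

By grade within the Order: Adeyemi, Beaumont and Mendoza (Commander); then Sato, Castillo and Tran (Officer); then Abara and Lindqvist (Member).
Among Adeyemi, Beaumont and Mendoza, by roll number (lower first): Adeyemi (336) before Beaumont and Mendoza (903).
Beaumont and Mendoza both have date of appointment to the Order 10 Jun 2010, so the next rule applies.
Among Beaumont and Mendoza, alphabetically by surname: Beaumont before Mendoza.
Among Sato, Castillo and Tran, by roll number (lower first): Sato (420) before Castillo and Tran (841).
Castillo and Tran both have date of appointment to the Order 16 Mar 2012, so the next rule applies.
Among Castillo and Tran, alphabetically by surname: Castillo before Tran.
Abara and Lindqvist both have roll number 197, so the next rule applies.
Abara and Lindqvist both have date of appointment to the Order 14 Dec 2009, so the next rule applies.
Among Abara and Lindqvist, alphabetically by surname: Abara before Lindqvist.
Full order: Adeyemi, Beaumont, Mendoza, Sato, Castillo, Tran, Abara, Lindqvist.

Adeyemi, Beaumont, Mendoza, Sato, Castillo, Tran, Abara, Lindqvist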